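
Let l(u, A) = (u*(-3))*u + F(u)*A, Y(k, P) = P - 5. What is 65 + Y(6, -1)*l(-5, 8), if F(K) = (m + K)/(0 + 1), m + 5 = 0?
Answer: 995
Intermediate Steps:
Y(k, P) = -5 + P
m = -5 (m = -5 + 0 = -5)
F(K) = -5 + K (F(K) = (-5 + K)/(0 + 1) = (-5 + K)/1 = (-5 + K)*1 = -5 + K)
l(u, A) = -3*u**2 + A*(-5 + u) (l(u, A) = (u*(-3))*u + (-5 + u)*A = (-3*u)*u + A*(-5 + u) = -3*u**2 + A*(-5 + u))
65 + Y(6, -1)*l(-5, 8) = 65 + (-5 - 1)*(-3*(-5)**2 + 8*(-5 - 5)) = 65 - 6*(-3*25 + 8*(-10)) = 65 - 6*(-75 - 80) = 65 - 6*(-155) = 65 + 930 = 995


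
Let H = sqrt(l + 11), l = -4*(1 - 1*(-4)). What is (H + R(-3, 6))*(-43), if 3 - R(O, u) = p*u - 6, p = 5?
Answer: 903 - 129*I ≈ 903.0 - 129.0*I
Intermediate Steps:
l = -20 (l = -4*(1 + 4) = -4*5 = -20)
H = 3*I (H = sqrt(-20 + 11) = sqrt(-9) = 3*I ≈ 3.0*I)
R(O, u) = 9 - 5*u (R(O, u) = 3 - (5*u - 6) = 3 - (-6 + 5*u) = 3 + (6 - 5*u) = 9 - 5*u)
(H + R(-3, 6))*(-43) = (3*I + (9 - 5*6))*(-43) = (3*I + (9 - 30))*(-43) = (3*I - 21)*(-43) = (-21 + 3*I)*(-43) = 903 - 129*I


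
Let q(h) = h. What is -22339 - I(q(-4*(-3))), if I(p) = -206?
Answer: -22133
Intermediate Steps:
-22339 - I(q(-4*(-3))) = -22339 - 1*(-206) = -22339 + 206 = -22133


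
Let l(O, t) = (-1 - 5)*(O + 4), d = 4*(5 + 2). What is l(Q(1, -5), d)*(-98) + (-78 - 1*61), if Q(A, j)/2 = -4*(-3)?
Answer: 16325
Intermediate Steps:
Q(A, j) = 24 (Q(A, j) = 2*(-4*(-3)) = 2*12 = 24)
d = 28 (d = 4*7 = 28)
l(O, t) = -24 - 6*O (l(O, t) = -6*(4 + O) = -24 - 6*O)
l(Q(1, -5), d)*(-98) + (-78 - 1*61) = (-24 - 6*24)*(-98) + (-78 - 1*61) = (-24 - 144)*(-98) + (-78 - 61) = -168*(-98) - 139 = 16464 - 139 = 16325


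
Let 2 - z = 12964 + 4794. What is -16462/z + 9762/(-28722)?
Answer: 24957291/42498986 ≈ 0.58724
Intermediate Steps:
z = -17756 (z = 2 - (12964 + 4794) = 2 - 1*17758 = 2 - 17758 = -17756)
-16462/z + 9762/(-28722) = -16462/(-17756) + 9762/(-28722) = -16462*(-1/17756) + 9762*(-1/28722) = 8231/8878 - 1627/4787 = 24957291/42498986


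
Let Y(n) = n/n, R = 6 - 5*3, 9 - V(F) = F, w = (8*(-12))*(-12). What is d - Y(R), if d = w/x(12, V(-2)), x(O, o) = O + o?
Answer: 1129/23 ≈ 49.087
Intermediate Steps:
w = 1152 (w = -96*(-12) = 1152)
V(F) = 9 - F
R = -9 (R = 6 - 15 = -9)
d = 1152/23 (d = 1152/(12 + (9 - 1*(-2))) = 1152/(12 + (9 + 2)) = 1152/(12 + 11) = 1152/23 ≈ 50.087)
Y(n) = 1
d - Y(R) = 1152/23 - 1*1 = 1152/23 - 1 = 1129/23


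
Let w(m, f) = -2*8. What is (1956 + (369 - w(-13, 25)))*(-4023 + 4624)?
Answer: 1406941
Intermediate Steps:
w(m, f) = -16
(1956 + (369 - w(-13, 25)))*(-4023 + 4624) = (1956 + (369 - 1*(-16)))*(-4023 + 4624) = (1956 + (369 + 16))*601 = (1956 + 385)*601 = 2341*601 = 1406941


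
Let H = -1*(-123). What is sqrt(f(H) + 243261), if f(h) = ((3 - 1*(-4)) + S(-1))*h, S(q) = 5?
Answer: 3*sqrt(27193) ≈ 494.71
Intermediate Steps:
H = 123
f(h) = 12*h (f(h) = ((3 - 1*(-4)) + 5)*h = ((3 + 4) + 5)*h = (7 + 5)*h = 12*h)
sqrt(f(H) + 243261) = sqrt(12*123 + 243261) = sqrt(1476 + 243261) = sqrt(244737) = 3*sqrt(27193)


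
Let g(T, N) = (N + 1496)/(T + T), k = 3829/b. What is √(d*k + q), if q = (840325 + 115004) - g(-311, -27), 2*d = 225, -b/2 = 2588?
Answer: √618821682382872869/804868 ≈ 977.37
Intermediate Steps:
b = -5176 (b = -2*2588 = -5176)
d = 225/2 (d = (½)*225 = 225/2 ≈ 112.50)
k = -3829/5176 (k = 3829/(-5176) = 3829*(-1/5176) = -3829/5176 ≈ -0.73976)
g(T, N) = (1496 + N)/(2*T) (g(T, N) = (1496 + N)/((2*T)) = (1496 + N)*(1/(2*T)) = (1496 + N)/(2*T))
q = 594216107/622 (q = (840325 + 115004) - (1496 - 27)/(2*(-311)) = 955329 - (-1)*1469/(2*311) = 955329 - 1*(-1469/622) = 955329 + 1469/622 = 594216107/622 ≈ 9.5533e+5)
√(d*k + q) = √((225/2)*(-3829/5176) + 594216107/622) = √(-861525/10352 + 594216107/622) = √(3075394635557/3219472) = √618821682382872869/804868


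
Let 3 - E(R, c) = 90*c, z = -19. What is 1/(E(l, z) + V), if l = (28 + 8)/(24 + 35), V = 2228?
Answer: 1/3941 ≈ 0.00025374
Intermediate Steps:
l = 36/59 ≈ 0.61017
E(R, c) = 3 - 90*c
1/(E(l, z) + V) = 1/((3 - 90*(-19)) + 2228) = 1/((3 + 1710) + 2228) = 1/(1713 + 2228) = 1/3941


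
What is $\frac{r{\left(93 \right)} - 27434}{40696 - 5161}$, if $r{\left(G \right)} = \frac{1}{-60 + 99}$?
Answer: $- \frac{213985}{277173} \approx -0.77203$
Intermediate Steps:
$r{\left(G \right)} = \frac{1}{39}$
$\frac{r{\left(93 \right)} - 27434}{40696 - 5161} = \frac{\frac{1}{39} - 27434}{40696 - 5161} = - \frac{1069925}{39 \cdot 35535} = \left(- \frac{1069925}{39}\right) \frac{1}{35535} = - \frac{213985}{277173}$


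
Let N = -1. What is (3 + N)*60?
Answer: 120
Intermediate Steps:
(3 + N)*60 = (3 - 1)*60 = 2*60 = 120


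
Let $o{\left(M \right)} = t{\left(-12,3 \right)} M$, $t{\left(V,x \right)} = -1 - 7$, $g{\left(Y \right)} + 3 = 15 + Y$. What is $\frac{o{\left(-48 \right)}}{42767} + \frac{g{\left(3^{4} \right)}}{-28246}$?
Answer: $\frac{6869133}{1207996682} \approx 0.0056864$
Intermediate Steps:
$g{\left(Y \right)} = 12 + Y$ ($g{\left(Y \right)} = -3 + \left(15 + Y\right) = 12 + Y$)
$t{\left(V,x \right)} = -8$
$o{\left(M \right)} = - 8 M$
$\frac{o{\left(-48 \right)}}{42767} + \frac{g{\left(3^{4} \right)}}{-28246} = \frac{\left(-8\right) \left(-48\right)}{42767} + \frac{12 + 3^{4}}{-28246} = 384 \cdot \frac{1}{42767} + \left(12 + 81\right) \left(- \frac{1}{28246}\right) = \frac{384}{42767} + 93 \left(- \frac{1}{28246}\right) = \frac{384}{42767} - \frac{93}{28246} = \frac{6869133}{1207996682}$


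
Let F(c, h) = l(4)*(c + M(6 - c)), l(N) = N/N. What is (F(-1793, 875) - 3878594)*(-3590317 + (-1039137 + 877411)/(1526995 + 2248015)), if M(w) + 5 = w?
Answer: 26284221640290723164/1887505 ≈ 1.3925e+13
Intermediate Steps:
l(N) = 1
M(w) = -5 + w
F(c, h) = 1 (F(c, h) = 1*(c + (-5 + (6 - c))) = 1*(c + (1 - c)) = 1*1 = 1)
(F(-1793, 875) - 3878594)*(-3590317 + (-1039137 + 877411)/(1526995 + 2248015)) = (1 - 3878594)*(-3590317 + (-1039137 + 877411)/(1526995 + 2248015)) = -3878593*(-3590317 - 161726/3775010) = -3878593*(-3590317 - 161726*1/3775010) = -3878593*(-3590317 - 80863/1887505) = -3878593*(-6776741369948/1887505) = 26284221640290723164/1887505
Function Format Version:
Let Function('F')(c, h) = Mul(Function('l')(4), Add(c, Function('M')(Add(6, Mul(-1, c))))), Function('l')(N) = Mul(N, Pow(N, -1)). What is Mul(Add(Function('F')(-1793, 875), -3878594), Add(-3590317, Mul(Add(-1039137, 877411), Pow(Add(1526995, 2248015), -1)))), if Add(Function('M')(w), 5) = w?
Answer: Rational(26284221640290723164, 1887505) ≈ 1.3925e+13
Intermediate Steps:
Function('l')(N) = 1
Function('M')(w) = Add(-5, w)
Function('F')(c, h) = 1 (Function('F')(c, h) = Mul(1, Add(c, Add(-5, Add(6, Mul(-1, c))))) = Mul(1, Add(c, Add(1, Mul(-1, c)))) = Mul(1, 1) = 1)
Mul(Add(Function('F')(-1793, 875), -3878594), Add(-3590317, Mul(Add(-1039137, 877411), Pow(Add(1526995, 2248015), -1)))) = Mul(Add(1, -3878594), Add(-3590317, Mul(Add(-1039137, 877411), Pow(Add(1526995, 2248015), -1)))) = Mul(-3878593, Add(-3590317, Mul(-161726, Pow(3775010, -1)))) = Mul(-3878593, Add(-3590317, Mul(-161726, Rational(1, 3775010)))) = Mul(-3878593, Add(-3590317, Rational(-80863, 1887505))) = Mul(-3878593, Rational(-6776741369948, 1887505)) = Rational(26284221640290723164, 1887505)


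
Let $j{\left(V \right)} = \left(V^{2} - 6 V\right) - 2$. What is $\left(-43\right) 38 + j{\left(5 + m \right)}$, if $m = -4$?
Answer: $-1641$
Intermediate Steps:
$j{\left(V \right)} = -2 + V^{2} - 6 V$
$\left(-43\right) 38 + j{\left(5 + m \right)} = \left(-43\right) 38 - \left(2 - \left(5 - 4\right)^{2} + 6 \left(5 - 4\right)\right) = -1634 - \left(8 - 1\right) = -1634 - 7 = -1641$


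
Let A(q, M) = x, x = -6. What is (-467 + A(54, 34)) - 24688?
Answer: -25161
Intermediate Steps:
A(q, M) = -6
(-467 + A(54, 34)) - 24688 = (-467 - 6) - 24688 = -473 - 24688 = -25161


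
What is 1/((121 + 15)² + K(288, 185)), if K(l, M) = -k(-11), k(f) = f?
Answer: 1/18507 ≈ 5.4034e-5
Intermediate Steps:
K(l, M) = 11 (K(l, M) = -1*(-11) = 11)
1/((121 + 15)² + K(288, 185)) = 1/((121 + 15)² + 11) = 1/(136² + 11) = 1/(18496 + 11) = 1/18507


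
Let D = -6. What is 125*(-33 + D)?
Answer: -4875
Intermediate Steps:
125*(-33 + D) = 125*(-33 - 6) = 125*(-39) = -4875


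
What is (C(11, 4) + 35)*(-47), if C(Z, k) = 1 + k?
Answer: -1880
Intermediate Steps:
(C(11, 4) + 35)*(-47) = ((1 + 4) + 35)*(-47) = (5 + 35)*(-47) = 40*(-47) = -1880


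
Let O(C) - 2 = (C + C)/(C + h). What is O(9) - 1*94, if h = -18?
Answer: -94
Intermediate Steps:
O(C) = 2 + 2*C/(-18 + C) (O(C) = 2 + (C + C)/(C - 18) = 2 + (2*C)/(-18 + C) = 2 + 2*C/(-18 + C))
O(9) - 1*94 = 4*(-9 + 9)/(-18 + 9) - 1*94 = 4*0/(-9) - 94 = 4*(-⅑)*0 - 94 = 0 - 94 = -94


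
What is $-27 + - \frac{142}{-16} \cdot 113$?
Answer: $\frac{7807}{8} \approx 975.88$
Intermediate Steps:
$-27 + - \frac{142}{-16} \cdot 113 = -27 + \left(-142\right) \left(- \frac{1}{16}\right) 113 = -27 + \frac{71}{8} \cdot 113 = -27 + \frac{8023}{8} = \frac{7807}{8}$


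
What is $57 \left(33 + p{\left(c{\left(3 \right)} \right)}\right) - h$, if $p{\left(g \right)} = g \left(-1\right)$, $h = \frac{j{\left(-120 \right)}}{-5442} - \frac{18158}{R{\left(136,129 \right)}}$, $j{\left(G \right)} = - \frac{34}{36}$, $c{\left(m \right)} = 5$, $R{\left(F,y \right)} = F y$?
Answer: $\frac{57178506853}{35802918} \approx 1597.0$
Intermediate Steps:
$j{\left(G \right)} = - \frac{17}{18}$ ($j{\left(G \right)} = \left(-34\right) \frac{1}{36} = - \frac{17}{18}$)
$h = - \frac{37049725}{35802918}$ ($h = - \frac{17}{18 \left(-5442\right)} - \frac{18158}{136 \cdot 129} = \left(- \frac{17}{18}\right) \left(- \frac{1}{5442}\right) - \frac{18158}{17544} = \frac{17}{97956} - \frac{9079}{8772} = - \frac{37049725}{35802918} \approx -1.0348$)
$p{\left(g \right)} = - g$
$57 \left(33 + p{\left(c{\left(3 \right)} \right)}\right) - h = 57 \left(33 - 5\right) - - \frac{37049725}{35802918} = 57 \left(33 - 5\right) + \frac{37049725}{35802918} = 57 \cdot 28 + \frac{37049725}{35802918} = 1596 + \frac{37049725}{35802918} = \frac{57178506853}{35802918}$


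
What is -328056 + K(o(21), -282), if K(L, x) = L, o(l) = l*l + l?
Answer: -327594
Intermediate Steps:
o(l) = l + l**2 (o(l) = l**2 + l = l + l**2)
-328056 + K(o(21), -282) = -328056 + 21*(1 + 21) = -328056 + 21*22 = -328056 + 462 = -327594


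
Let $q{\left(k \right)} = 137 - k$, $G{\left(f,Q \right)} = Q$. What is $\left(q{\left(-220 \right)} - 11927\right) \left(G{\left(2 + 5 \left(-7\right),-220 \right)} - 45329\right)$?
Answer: $527001930$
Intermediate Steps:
$\left(q{\left(-220 \right)} - 11927\right) \left(G{\left(2 + 5 \left(-7\right),-220 \right)} - 45329\right) = \left(\left(137 - -220\right) - 11927\right) \left(-220 - 45329\right) = \left(\left(137 + 220\right) - 11927\right) \left(-45549\right) = \left(357 - 11927\right) \left(-45549\right) = \left(-11570\right) \left(-45549\right) = 527001930$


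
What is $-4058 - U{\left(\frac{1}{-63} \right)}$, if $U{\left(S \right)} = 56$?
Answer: $-4114$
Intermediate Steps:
$-4058 - U{\left(\frac{1}{-63} \right)} = -4058 - 56 = -4114$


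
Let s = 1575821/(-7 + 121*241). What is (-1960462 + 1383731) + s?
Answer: -390986971/678 ≈ -5.7668e+5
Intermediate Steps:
s = 36647/678 (s = 1575821/(-7 + 29161) = 1575821/29154 = 1575821*(1/29154) = 36647/678 ≈ 54.052)
(-1960462 + 1383731) + s = (-1960462 + 1383731) + 36647/678 = -576731 + 36647/678 = -390986971/678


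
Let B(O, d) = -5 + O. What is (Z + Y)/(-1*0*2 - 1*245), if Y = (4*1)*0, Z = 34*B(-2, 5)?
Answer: 34/35 ≈ 0.97143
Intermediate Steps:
Z = -238 (Z = 34*(-5 - 2) = 34*(-7) = -238)
Y = 0 (Y = 4*0 = 0)
(Z + Y)/(-1*0*2 - 1*245) = (-238 + 0)/(-1*0*2 - 1*245) = -238/(0*2 - 245) = -238/(0 - 245) = -238/(-245) = -238*(-1/245) = 34/35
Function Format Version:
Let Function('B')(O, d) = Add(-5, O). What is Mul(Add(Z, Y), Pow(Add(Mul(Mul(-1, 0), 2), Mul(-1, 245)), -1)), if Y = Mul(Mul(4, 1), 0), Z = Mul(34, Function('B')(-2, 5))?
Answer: Rational(34, 35) ≈ 0.97143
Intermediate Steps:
Z = -238 (Z = Mul(34, Add(-5, -2)) = Mul(34, -7) = -238)
Y = 0 (Y = Mul(4, 0) = 0)
Mul(Add(Z, Y), Pow(Add(Mul(Mul(-1, 0), 2), Mul(-1, 245)), -1)) = Mul(Add(-238, 0), Pow(Add(Mul(Mul(-1, 0), 2), Mul(-1, 245)), -1)) = Mul(-238, Pow(Add(Mul(0, 2), -245), -1)) = Mul(-238, Pow(Add(0, -245), -1)) = Mul(-238, Pow(-245, -1)) = Mul(-238, Rational(-1, 245)) = Rational(34, 35)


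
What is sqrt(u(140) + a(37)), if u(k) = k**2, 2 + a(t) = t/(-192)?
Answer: sqrt(11288337)/24 ≈ 139.99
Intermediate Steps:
a(t) = -2 - t/192 (a(t) = -2 + t/(-192) = -2 + t*(-1/192) = -2 - t/192)
sqrt(u(140) + a(37)) = sqrt(140**2 + (-2 - 1/192*37)) = sqrt(19600 + (-2 - 37/192)) = sqrt(19600 - 421/192) = sqrt(3762779/192) = sqrt(11288337)/24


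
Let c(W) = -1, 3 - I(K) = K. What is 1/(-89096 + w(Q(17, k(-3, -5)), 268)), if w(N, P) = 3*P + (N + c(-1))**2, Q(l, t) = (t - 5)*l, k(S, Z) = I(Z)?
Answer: -1/85792 ≈ -1.1656e-5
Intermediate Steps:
I(K) = 3 - K
k(S, Z) = 3 - Z
Q(l, t) = l*(-5 + t) (Q(l, t) = (-5 + t)*l = l*(-5 + t))
w(N, P) = (-1 + N)**2 + 3*P (w(N, P) = 3*P + (N - 1)**2 = 3*P + (-1 + N)**2 = (-1 + N)**2 + 3*P)
1/(-89096 + w(Q(17, k(-3, -5)), 268)) = 1/(-89096 + ((-1 + 17*(-5 + (3 - 1*(-5))))**2 + 3*268)) = 1/(-89096 + ((-1 + 17*(-5 + (3 + 5)))**2 + 804)) = 1/(-89096 + ((-1 + 17*(-5 + 8))**2 + 804)) = 1/(-89096 + ((-1 + 17*3)**2 + 804)) = 1/(-89096 + ((-1 + 51)**2 + 804)) = 1/(-89096 + (50**2 + 804)) = 1/(-89096 + (2500 + 804)) = 1/(-89096 + 3304) = 1/(-85792) = -1/85792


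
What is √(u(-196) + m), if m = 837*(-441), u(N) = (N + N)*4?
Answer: 7*I*√7565 ≈ 608.84*I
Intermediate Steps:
u(N) = 8*N (u(N) = (2*N)*4 = 8*N)
m = -369117
√(u(-196) + m) = √(8*(-196) - 369117) = √(-1568 - 369117) = √(-370685) = 7*I*√7565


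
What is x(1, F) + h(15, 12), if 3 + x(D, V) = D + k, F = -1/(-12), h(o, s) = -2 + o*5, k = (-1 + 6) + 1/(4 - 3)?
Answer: 77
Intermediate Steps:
k = 6 (k = 5 + 1/1 = 5 + 1 = 6)
h(o, s) = -2 + 5*o
F = 1/12 (F = -1*(-1/12) = 1/12 ≈ 0.083333)
x(D, V) = 3 + D (x(D, V) = -3 + (D + 6) = -3 + (6 + D) = 3 + D)
x(1, F) + h(15, 12) = (3 + 1) + (-2 + 5*15) = 4 + (-2 + 75) = 4 + 73 = 77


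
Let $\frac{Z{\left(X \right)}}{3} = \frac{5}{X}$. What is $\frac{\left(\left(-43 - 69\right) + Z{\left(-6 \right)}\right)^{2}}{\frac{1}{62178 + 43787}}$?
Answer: $\frac{5556910565}{4} \approx 1.3892 \cdot 10^{9}$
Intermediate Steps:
$Z{\left(X \right)} = \frac{15}{X}$ ($Z{\left(X \right)} = 3 \frac{5}{X} = \frac{15}{X}$)
$\frac{\left(\left(-43 - 69\right) + Z{\left(-6 \right)}\right)^{2}}{\frac{1}{62178 + 43787}} = \frac{\left(\left(-43 - 69\right) + \frac{15}{-6}\right)^{2}}{\frac{1}{62178 + 43787}} = \frac{\left(-112 + 15 \left(- \frac{1}{6}\right)\right)^{2}}{\frac{1}{105965}} = \left(-112 - \frac{5}{2}\right)^{2} \frac{1}{\frac{1}{105965}} = \left(- \frac{229}{2}\right)^{2} \cdot 105965 = \frac{52441}{4} \cdot 105965 = \frac{5556910565}{4}$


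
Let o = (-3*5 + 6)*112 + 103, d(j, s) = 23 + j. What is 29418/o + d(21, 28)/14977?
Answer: -440553566/13554185 ≈ -32.503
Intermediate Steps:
o = -905 (o = (-15 + 6)*112 + 103 = -9*112 + 103 = -1008 + 103 = -905)
29418/o + d(21, 28)/14977 = 29418/(-905) + (23 + 21)/14977 = 29418*(-1/905) + 44*(1/14977) = -29418/905 + 44/14977 = -440553566/13554185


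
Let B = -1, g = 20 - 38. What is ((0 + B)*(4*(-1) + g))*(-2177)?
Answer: -47894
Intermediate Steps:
g = -18
((0 + B)*(4*(-1) + g))*(-2177) = ((0 - 1)*(4*(-1) - 18))*(-2177) = -(-4 - 18)*(-2177) = -1*(-22)*(-2177) = 22*(-2177) = -47894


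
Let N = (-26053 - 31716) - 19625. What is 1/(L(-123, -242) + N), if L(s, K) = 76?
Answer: -1/77318 ≈ -1.2934e-5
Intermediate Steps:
N = -77394 (N = -57769 - 19625 = -77394)
1/(L(-123, -242) + N) = 1/(76 - 77394) = 1/(-77318) = -1/77318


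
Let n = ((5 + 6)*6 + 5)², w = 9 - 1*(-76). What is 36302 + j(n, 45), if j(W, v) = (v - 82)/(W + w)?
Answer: 186084015/5126 ≈ 36302.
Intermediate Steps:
w = 85 (w = 9 + 76 = 85)
n = 5041 (n = (11*6 + 5)² = (66 + 5)² = 71² = 5041)
j(W, v) = (-82 + v)/(85 + W) (j(W, v) = (v - 82)/(W + 85) = (-82 + v)/(85 + W))
36302 + j(n, 45) = 36302 + (-82 + 45)/(85 + 5041) = 36302 - 37/5126 = 186084015/5126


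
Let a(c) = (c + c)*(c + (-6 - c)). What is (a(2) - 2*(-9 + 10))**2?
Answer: 676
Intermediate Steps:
a(c) = -12*c (a(c) = (2*c)*(-6) = -12*c)
(a(2) - 2*(-9 + 10))**2 = (-12*2 - 2*(-9 + 10))**2 = (-24 - 2*1)**2 = (-24 - 2)**2 = (-26)**2 = 676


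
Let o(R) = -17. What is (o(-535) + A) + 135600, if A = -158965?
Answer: -23382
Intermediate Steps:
(o(-535) + A) + 135600 = (-17 - 158965) + 135600 = -158982 + 135600 = -23382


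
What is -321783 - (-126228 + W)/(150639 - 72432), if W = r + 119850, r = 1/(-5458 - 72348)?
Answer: -1958040641553617/6084973842 ≈ -3.2178e+5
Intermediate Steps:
r = -1/77806 (r = 1/(-77806) = -1/77806 ≈ -1.2852e-5)
W = 9325049099/77806 (W = -1/77806 + 119850 = 9325049099/77806 ≈ 1.1985e+5)
-321783 - (-126228 + W)/(150639 - 72432) = -321783 - (-126228 + 9325049099/77806)/(150639 - 72432) = -321783 - (-496246669)/(77806*78207) = -321783 - 1*(-496246669/6084973842) = -321783 + 496246669/6084973842 = -1958040641553617/6084973842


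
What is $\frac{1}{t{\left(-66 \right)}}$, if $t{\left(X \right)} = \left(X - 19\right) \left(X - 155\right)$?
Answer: $\frac{1}{18785} \approx 5.3234 \cdot 10^{-5}$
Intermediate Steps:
$t{\left(X \right)} = \left(-155 + X\right) \left(-19 + X\right)$ ($t{\left(X \right)} = \left(-19 + X\right) \left(-155 + X\right) = \left(-155 + X\right) \left(-19 + X\right)$)
$\frac{1}{t{\left(-66 \right)}} = \frac{1}{2945 + \left(-66\right)^{2} - -11484} = \frac{1}{2945 + 4356 + 11484} = \frac{1}{18785}$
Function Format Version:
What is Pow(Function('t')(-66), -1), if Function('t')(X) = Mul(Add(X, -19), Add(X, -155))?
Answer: Rational(1, 18785) ≈ 5.3234e-5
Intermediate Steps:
Function('t')(X) = Mul(Add(-155, X), Add(-19, X)) (Function('t')(X) = Mul(Add(-19, X), Add(-155, X)) = Mul(Add(-155, X), Add(-19, X)))
Pow(Function('t')(-66), -1) = Pow(Add(2945, Pow(-66, 2), Mul(-174, -66)), -1) = Pow(Add(2945, 4356, 11484), -1) = Pow(18785, -1) = Rational(1, 18785)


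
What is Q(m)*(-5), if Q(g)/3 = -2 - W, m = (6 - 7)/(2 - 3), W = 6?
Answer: 120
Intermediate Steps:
m = 1 (m = -1/(-1) = -1*(-1) = 1)
Q(g) = -24 (Q(g) = 3*(-2 - 1*6) = 3*(-2 - 6) = 3*(-8) = -24)
Q(m)*(-5) = -24*(-5) = 120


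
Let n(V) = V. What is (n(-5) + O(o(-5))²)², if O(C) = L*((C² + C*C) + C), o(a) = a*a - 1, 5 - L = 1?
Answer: 489631168567321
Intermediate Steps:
L = 4 (L = 5 - 1*1 = 5 - 1 = 4)
o(a) = -1 + a² (o(a) = a² - 1 = -1 + a²)
O(C) = 4*C + 8*C² (O(C) = 4*((C² + C*C) + C) = 4*((C² + C²) + C) = 4*(2*C² + C) = 4*(C + 2*C²) = 4*C + 8*C²)
(n(-5) + O(o(-5))²)² = (-5 + (4*(-1 + (-5)²)*(1 + 2*(-1 + (-5)²)))²)² = (-5 + (4*(-1 + 25)*(1 + 2*(-1 + 25)))²)² = (-5 + (4*24*(1 + 2*24))²)² = (-5 + (4*24*(1 + 48))²)² = (-5 + (4*24*49)²)² = (-5 + 4704²)² = (-5 + 22127616)² = 22127611² = 489631168567321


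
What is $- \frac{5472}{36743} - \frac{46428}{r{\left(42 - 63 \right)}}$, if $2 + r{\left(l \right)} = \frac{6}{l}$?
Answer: $\frac{2985310119}{146972} \approx 20312.0$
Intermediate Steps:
$r{\left(l \right)} = -2 + \frac{6}{l}$
$- \frac{5472}{36743} - \frac{46428}{r{\left(42 - 63 \right)}} = - \frac{5472}{36743} - \frac{46428}{-2 + \frac{6}{42 - 63}} = \left(-5472\right) \frac{1}{36743} - \frac{46428}{-2 + \frac{6}{-21}} = - \frac{5472}{36743} - \frac{46428}{-2 + 6 \left(- \frac{1}{21}\right)} = - \frac{5472}{36743} - \frac{46428}{-2 - \frac{2}{7}} = - \frac{5472}{36743} - \frac{46428}{- \frac{16}{7}} = - \frac{5472}{36743} - - \frac{81249}{4} = - \frac{5472}{36743} + \frac{81249}{4} = \frac{2985310119}{146972}$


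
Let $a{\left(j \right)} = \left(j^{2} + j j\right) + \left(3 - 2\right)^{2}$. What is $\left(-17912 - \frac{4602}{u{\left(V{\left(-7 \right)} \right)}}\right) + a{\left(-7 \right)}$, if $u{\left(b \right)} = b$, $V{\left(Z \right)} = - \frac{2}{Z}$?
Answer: $-33920$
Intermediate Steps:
$a{\left(j \right)} = 1 + 2 j^{2}$ ($a{\left(j \right)} = \left(j^{2} + j^{2}\right) + 1^{2} = 2 j^{2} + 1 = 1 + 2 j^{2}$)
$\left(-17912 - \frac{4602}{u{\left(V{\left(-7 \right)} \right)}}\right) + a{\left(-7 \right)} = \left(-17912 - \frac{4602}{\left(-2\right) \frac{1}{-7}}\right) + \left(1 + 2 \left(-7\right)^{2}\right) = \left(-17912 - \frac{4602}{\left(-2\right) \left(- \frac{1}{7}\right)}\right) + \left(1 + 2 \cdot 49\right) = \left(-17912 - \frac{4602}{\frac{2}{7}}\right) + \left(1 + 98\right) = \left(-17912 - 16107\right) + 99 = -34019 + 99 = -33920$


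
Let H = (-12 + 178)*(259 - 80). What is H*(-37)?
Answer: -1099418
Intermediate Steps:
H = 29714 (H = 166*179 = 29714)
H*(-37) = 29714*(-37) = -1099418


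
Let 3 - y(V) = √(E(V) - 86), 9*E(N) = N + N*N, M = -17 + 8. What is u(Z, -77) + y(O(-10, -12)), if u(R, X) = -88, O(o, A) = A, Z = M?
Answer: -85 - I*√642/3 ≈ -85.0 - 8.4459*I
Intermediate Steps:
M = -9
Z = -9
E(N) = N/9 + N²/9 (E(N) = (N + N*N)/9 = (N + N²)/9 = N/9 + N²/9)
y(V) = 3 - √(-86 + V*(1 + V)/9) (y(V) = 3 - √(V*(1 + V)/9 - 86) = 3 - √(-86 + V*(1 + V)/9))
u(Z, -77) + y(O(-10, -12)) = -88 + (3 - √(-774 - 12*(1 - 12))/3) = -88 + (3 - √(-774 - 12*(-11))/3) = -88 + (3 - √(-774 + 132)/3) = -88 + (3 - I*√642/3) = -85 - I*√642/3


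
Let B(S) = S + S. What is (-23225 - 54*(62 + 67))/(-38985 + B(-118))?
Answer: 4313/5603 ≈ 0.76977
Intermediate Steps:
B(S) = 2*S
(-23225 - 54*(62 + 67))/(-38985 + B(-118)) = (-23225 - 54*(62 + 67))/(-38985 + 2*(-118)) = (-23225 - 54*129)/(-38985 - 236) = (-23225 - 6966)/(-39221) = -30191*(-1/39221) = 4313/5603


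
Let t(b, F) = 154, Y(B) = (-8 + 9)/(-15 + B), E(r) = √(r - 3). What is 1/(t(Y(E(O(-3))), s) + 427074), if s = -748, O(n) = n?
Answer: 1/427228 ≈ 2.3407e-6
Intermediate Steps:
E(r) = √(-3 + r)
Y(B) = 1/(-15 + B)
1/(t(Y(E(O(-3))), s) + 427074) = 1/(154 + 427074) = 1/427228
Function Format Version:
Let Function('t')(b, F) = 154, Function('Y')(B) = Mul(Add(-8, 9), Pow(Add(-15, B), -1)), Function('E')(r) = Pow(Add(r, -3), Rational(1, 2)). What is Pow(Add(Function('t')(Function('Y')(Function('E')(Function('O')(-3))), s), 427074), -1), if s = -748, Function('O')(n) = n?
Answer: Rational(1, 427228) ≈ 2.3407e-6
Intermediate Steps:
Function('E')(r) = Pow(Add(-3, r), Rational(1, 2))
Function('Y')(B) = Pow(Add(-15, B), -1) (Function('Y')(B) = Mul(1, Pow(Add(-15, B), -1)) = Pow(Add(-15, B), -1))
Pow(Add(Function('t')(Function('Y')(Function('E')(Function('O')(-3))), s), 427074), -1) = Pow(Add(154, 427074), -1) = Pow(427228, -1) = Rational(1, 427228)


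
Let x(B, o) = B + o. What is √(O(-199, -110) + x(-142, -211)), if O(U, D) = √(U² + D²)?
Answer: √(-353 + √51701) ≈ 11.208*I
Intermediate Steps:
O(U, D) = √(D² + U²)
√(O(-199, -110) + x(-142, -211)) = √(√((-110)² + (-199)²) + (-142 - 211)) = √(√(12100 + 39601) - 353) = √(√51701 - 353) = √(-353 + √51701)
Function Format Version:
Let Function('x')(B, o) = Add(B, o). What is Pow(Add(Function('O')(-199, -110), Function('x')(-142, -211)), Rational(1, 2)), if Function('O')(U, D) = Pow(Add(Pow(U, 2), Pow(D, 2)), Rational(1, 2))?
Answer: Pow(Add(-353, Pow(51701, Rational(1, 2))), Rational(1, 2)) ≈ Mul(11.208, I)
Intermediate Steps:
Function('O')(U, D) = Pow(Add(Pow(D, 2), Pow(U, 2)), Rational(1, 2))
Pow(Add(Function('O')(-199, -110), Function('x')(-142, -211)), Rational(1, 2)) = Pow(Add(Pow(Add(Pow(-110, 2), Pow(-199, 2)), Rational(1, 2)), Add(-142, -211)), Rational(1, 2)) = Pow(Add(Pow(Add(12100, 39601), Rational(1, 2)), -353), Rational(1, 2)) = Pow(Add(Pow(51701, Rational(1, 2)), -353), Rational(1, 2)) = Pow(Add(-353, Pow(51701, Rational(1, 2))), Rational(1, 2))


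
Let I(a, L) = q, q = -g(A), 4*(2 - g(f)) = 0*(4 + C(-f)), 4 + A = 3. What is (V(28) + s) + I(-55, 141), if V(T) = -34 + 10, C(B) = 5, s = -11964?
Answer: -11990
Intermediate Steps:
A = -1 (A = -4 + 3 = -1)
V(T) = -24
g(f) = 2 (g(f) = 2 - 0*(4 + 5) = 2 - 0*9 = 2 - 1/4*0 = 2 + 0 = 2)
q = -2 (q = -1*2 = -2)
I(a, L) = -2
(V(28) + s) + I(-55, 141) = (-24 - 11964) - 2 = -11988 - 2 = -11990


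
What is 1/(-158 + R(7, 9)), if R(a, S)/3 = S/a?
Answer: -7/1079 ≈ -0.0064875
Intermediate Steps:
R(a, S) = 3*S/a (R(a, S) = 3*(S/a) = 3*S/a)
1/(-158 + R(7, 9)) = 1/(-158 + 3*9/7) = 1/(-158 + 3*9*(⅐)) = 1/(-158 + 27/7) = 1/(-1079/7) = -7/1079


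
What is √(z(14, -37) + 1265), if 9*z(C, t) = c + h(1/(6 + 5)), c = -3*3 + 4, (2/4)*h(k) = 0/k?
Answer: 2*√2845/3 ≈ 35.559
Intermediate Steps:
h(k) = 0 (h(k) = 2*(0/k) = 2*0 = 0)
c = -5 (c = -9 + 4 = -5)
z(C, t) = -5/9 (z(C, t) = (-5 + 0)/9 = (⅑)*(-5) = -5/9)
√(z(14, -37) + 1265) = √(-5/9 + 1265) = √(11380/9) = 2*√2845/3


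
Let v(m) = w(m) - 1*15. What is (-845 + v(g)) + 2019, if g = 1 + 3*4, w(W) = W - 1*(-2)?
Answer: 1174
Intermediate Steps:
w(W) = 2 + W (w(W) = W + 2 = 2 + W)
g = 13 (g = 1 + 12 = 13)
v(m) = -13 + m (v(m) = (2 + m) - 1*15 = (2 + m) - 15 = -13 + m)
(-845 + v(g)) + 2019 = (-845 + (-13 + 13)) + 2019 = (-845 + 0) + 2019 = -845 + 2019 = 1174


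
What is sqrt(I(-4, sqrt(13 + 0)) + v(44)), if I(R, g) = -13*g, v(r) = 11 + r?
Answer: sqrt(55 - 13*sqrt(13)) ≈ 2.8509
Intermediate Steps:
sqrt(I(-4, sqrt(13 + 0)) + v(44)) = sqrt(-13*sqrt(13 + 0) + (11 + 44)) = sqrt(-13*sqrt(13) + 55) = sqrt(55 - 13*sqrt(13))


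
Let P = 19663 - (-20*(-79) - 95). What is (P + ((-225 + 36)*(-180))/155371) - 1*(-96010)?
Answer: 17741537768/155371 ≈ 1.1419e+5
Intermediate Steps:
P = 18178 (P = 19663 - (1580 - 95) = 19663 - 1*1485 = 19663 - 1485 = 18178)
(P + ((-225 + 36)*(-180))/155371) - 1*(-96010) = (18178 + ((-225 + 36)*(-180))/155371) - 1*(-96010) = (18178 - 189*(-180)*(1/155371)) + 96010 = (18178 + 34020*(1/155371)) + 96010 = (18178 + 34020/155371) + 96010 = 2824368058/155371 + 96010 = 17741537768/155371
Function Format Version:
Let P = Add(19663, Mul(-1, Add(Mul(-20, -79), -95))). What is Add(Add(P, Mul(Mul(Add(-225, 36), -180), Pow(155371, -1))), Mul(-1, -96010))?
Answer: Rational(17741537768, 155371) ≈ 1.1419e+5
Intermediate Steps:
P = 18178 (P = Add(19663, Mul(-1, Add(1580, -95))) = Add(19663, Mul(-1, 1485)) = Add(19663, -1485) = 18178)
Add(Add(P, Mul(Mul(Add(-225, 36), -180), Pow(155371, -1))), Mul(-1, -96010)) = Add(Add(18178, Mul(Mul(Add(-225, 36), -180), Pow(155371, -1))), Mul(-1, -96010)) = Add(Add(18178, Mul(Mul(-189, -180), Rational(1, 155371))), 96010) = Add(Add(18178, Mul(34020, Rational(1, 155371))), 96010) = Add(Add(18178, Rational(34020, 155371)), 96010) = Add(Rational(2824368058, 155371), 96010) = Rational(17741537768, 155371)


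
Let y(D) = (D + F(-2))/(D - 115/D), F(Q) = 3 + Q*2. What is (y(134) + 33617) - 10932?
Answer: 21302153/939 ≈ 22686.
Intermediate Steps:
F(Q) = 3 + 2*Q
y(D) = (-1 + D)/(D - 115/D) (y(D) = (D + (3 + 2*(-2)))/(D - 115/D) = (D + (3 - 4))/(D - 115/D) = (D - 1)/(D - 115/D) = (-1 + D)/(D - 115/D))
(y(134) + 33617) - 10932 = (134*(-1 + 134)/(-115 + 134**2) + 33617) - 10932 = (134*133/(-115 + 17956) + 33617) - 10932 = (134*133/17841 + 33617) - 10932 = (134*(1/17841)*133 + 33617) - 10932 = (938/939 + 33617) - 10932 = 31567301/939 - 10932 = 21302153/939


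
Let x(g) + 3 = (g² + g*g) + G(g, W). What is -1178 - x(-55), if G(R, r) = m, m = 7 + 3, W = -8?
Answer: -7235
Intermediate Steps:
m = 10
G(R, r) = 10
x(g) = 7 + 2*g² (x(g) = -3 + ((g² + g*g) + 10) = -3 + ((g² + g²) + 10) = -3 + (2*g² + 10) = -3 + (10 + 2*g²) = 7 + 2*g²)
-1178 - x(-55) = -1178 - (7 + 2*(-55)²) = -1178 - (7 + 2*3025) = -1178 - (7 + 6050) = -1178 - 1*6057 = -1178 - 6057 = -7235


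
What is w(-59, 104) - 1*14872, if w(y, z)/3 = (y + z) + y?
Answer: -14914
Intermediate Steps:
w(y, z) = 3*z + 6*y (w(y, z) = 3*((y + z) + y) = 3*(z + 2*y) = 3*z + 6*y)
w(-59, 104) - 1*14872 = (3*104 + 6*(-59)) - 1*14872 = (312 - 354) - 14872 = -42 - 14872 = -14914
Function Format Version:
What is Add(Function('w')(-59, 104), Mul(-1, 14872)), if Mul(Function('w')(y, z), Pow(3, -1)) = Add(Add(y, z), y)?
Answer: -14914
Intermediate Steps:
Function('w')(y, z) = Add(Mul(3, z), Mul(6, y)) (Function('w')(y, z) = Mul(3, Add(Add(y, z), y)) = Mul(3, Add(z, Mul(2, y))) = Add(Mul(3, z), Mul(6, y)))
Add(Function('w')(-59, 104), Mul(-1, 14872)) = Add(Add(Mul(3, 104), Mul(6, -59)), Mul(-1, 14872)) = Add(Add(312, -354), -14872) = Add(-42, -14872) = -14914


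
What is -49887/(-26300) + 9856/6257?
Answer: 571355759/164559100 ≈ 3.4720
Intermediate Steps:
-49887/(-26300) + 9856/6257 = -49887*(-1/26300) + 9856*(1/6257) = 49887/26300 + 9856/6257 = 571355759/164559100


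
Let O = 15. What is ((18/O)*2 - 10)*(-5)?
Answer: 38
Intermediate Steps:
((18/O)*2 - 10)*(-5) = ((18/15)*2 - 10)*(-5) = ((18*(1/15))*2 - 10)*(-5) = ((6/5)*2 - 10)*(-5) = (12/5 - 10)*(-5) = -38/5*(-5) = 38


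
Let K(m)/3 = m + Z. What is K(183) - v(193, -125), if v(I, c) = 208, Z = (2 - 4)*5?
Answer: 311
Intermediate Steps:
Z = -10 (Z = -2*5 = -10)
K(m) = -30 + 3*m (K(m) = 3*(m - 10) = 3*(-10 + m) = -30 + 3*m)
K(183) - v(193, -125) = (-30 + 3*183) - 1*208 = (-30 + 549) - 208 = 519 - 208 = 311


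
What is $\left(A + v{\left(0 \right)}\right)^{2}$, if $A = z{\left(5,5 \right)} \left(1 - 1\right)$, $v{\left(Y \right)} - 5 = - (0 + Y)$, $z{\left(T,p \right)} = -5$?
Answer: $25$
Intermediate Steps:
$v{\left(Y \right)} = 5 - Y$ ($v{\left(Y \right)} = 5 - \left(0 + Y\right) = 5 - Y$)
$A = 0$ ($A = - 5 \left(1 - 1\right) = \left(-5\right) 0 = 0$)
$\left(A + v{\left(0 \right)}\right)^{2} = \left(0 + \left(5 - 0\right)\right)^{2} = \left(0 + \left(5 + 0\right)\right)^{2} = \left(0 + 5\right)^{2} = 5^{2} = 25$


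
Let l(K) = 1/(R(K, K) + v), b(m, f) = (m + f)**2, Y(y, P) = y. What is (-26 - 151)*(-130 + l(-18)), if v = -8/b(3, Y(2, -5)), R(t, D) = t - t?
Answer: 188505/8 ≈ 23563.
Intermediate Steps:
b(m, f) = (f + m)**2
R(t, D) = 0
v = -8/25 (v = -8/(2 + 3)**2 = -8/(5**2) = -8/25 ≈ -0.32000)
l(K) = -25/8 (l(K) = 1/(0 - 8/25) = 1/(-8/25) = -25/8)
(-26 - 151)*(-130 + l(-18)) = (-26 - 151)*(-130 - 25/8) = -177*(-1065/8) = 188505/8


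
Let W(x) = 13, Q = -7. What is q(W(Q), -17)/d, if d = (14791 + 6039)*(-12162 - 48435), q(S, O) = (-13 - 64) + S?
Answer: 32/631117755 ≈ 5.0704e-8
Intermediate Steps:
q(S, O) = -77 + S
d = -1262235510 (d = 20830*(-60597) = -1262235510)
q(W(Q), -17)/d = (-77 + 13)/(-1262235510) = -64*(-1/1262235510) = 32/631117755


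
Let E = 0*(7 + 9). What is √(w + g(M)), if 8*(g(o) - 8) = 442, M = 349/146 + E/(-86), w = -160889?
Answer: I*√643303/2 ≈ 401.03*I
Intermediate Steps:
E = 0 (E = 0*16 = 0)
M = 349/146 (M = 349/146 + 0/(-86) = 349*(1/146) + 0*(-1/86) = 349/146 + 0 = 349/146 ≈ 2.3904)
g(o) = 253/4 (g(o) = 8 + (⅛)*442 = 8 + 221/4 = 253/4)
√(w + g(M)) = √(-160889 + 253/4) = √(-643303/4) = I*√643303/2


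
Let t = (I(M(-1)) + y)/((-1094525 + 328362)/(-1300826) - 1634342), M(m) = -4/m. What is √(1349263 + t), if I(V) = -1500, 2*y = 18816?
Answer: √6098465861646490096802759745751/2125993800329 ≈ 1161.6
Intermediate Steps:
y = 9408 (y = (½)*18816 = 9408)
t = -10286932008/2125993800329 (t = (-1500 + 9408)/((-1094525 + 328362)/(-1300826) - 1634342) = 7908/(-766163*(-1/1300826) - 1634342) = 7908/(766163/1300826 - 1634342) = 7908/(-2125993800329/1300826) = 7908*(-1300826/2125993800329) = -10286932008/2125993800329 ≈ -0.0048386)
√(1349263 + t) = √(1349263 - 10286932008/2125993800329) = √(2868524762726375519/2125993800329) = √6098465861646490096802759745751/2125993800329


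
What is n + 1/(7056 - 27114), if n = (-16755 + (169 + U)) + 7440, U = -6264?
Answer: -309093781/20058 ≈ -15410.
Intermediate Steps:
n = -15410 (n = (-16755 + (169 - 6264)) + 7440 = (-16755 - 6095) + 7440 = -22850 + 7440 = -15410)
n + 1/(7056 - 27114) = -15410 + 1/(7056 - 27114) = -15410 + 1/(-20058) = -15410 - 1/20058 = -309093781/20058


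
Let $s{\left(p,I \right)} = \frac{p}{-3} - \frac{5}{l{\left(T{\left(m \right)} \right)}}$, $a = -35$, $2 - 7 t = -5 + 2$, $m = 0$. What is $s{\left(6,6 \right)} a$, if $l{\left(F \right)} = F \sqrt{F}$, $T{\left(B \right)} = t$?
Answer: $70 + 49 \sqrt{35} \approx 359.89$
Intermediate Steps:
$t = \frac{5}{7}$ ($t = \frac{2}{7} - \frac{-5 + 2}{7} = \frac{2}{7} - - \frac{3}{7} = \frac{2}{7} + \frac{3}{7} = \frac{5}{7} \approx 0.71429$)
$T{\left(B \right)} = \frac{5}{7}$
$l{\left(F \right)} = F^{\frac{3}{2}}$
$s{\left(p,I \right)} = - \frac{7 \sqrt{35}}{5} - \frac{p}{3}$ ($s{\left(p,I \right)} = \frac{p}{-3} - \frac{5}{\left(\frac{5}{7}\right)^{\frac{3}{2}}} = p \left(- \frac{1}{3}\right) - \frac{5}{\frac{5}{49} \sqrt{35}} = - \frac{p}{3} - 5 \frac{7 \sqrt{35}}{25} = - \frac{p}{3} - \frac{7 \sqrt{35}}{5} = - \frac{7 \sqrt{35}}{5} - \frac{p}{3}$)
$s{\left(6,6 \right)} a = \left(- \frac{7 \sqrt{35}}{5} - 2\right) \left(-35\right) = \left(-2 - \frac{7 \sqrt{35}}{5}\right) \left(-35\right) = 70 + 49 \sqrt{35}$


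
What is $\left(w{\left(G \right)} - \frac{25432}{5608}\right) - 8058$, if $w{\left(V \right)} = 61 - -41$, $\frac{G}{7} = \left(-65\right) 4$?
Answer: $- \frac{5580335}{701} \approx -7960.5$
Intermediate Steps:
$G = -1820$ ($G = 7 \left(\left(-65\right) 4\right) = 7 \left(-260\right) = -1820$)
$w{\left(V \right)} = 102$ ($w{\left(V \right)} = 61 + 41 = 102$)
$\left(w{\left(G \right)} - \frac{25432}{5608}\right) - 8058 = \left(102 - \frac{25432}{5608}\right) - 8058 = \left(102 - \frac{3179}{701}\right) - 8058 = \frac{68323}{701} - 8058 = - \frac{5580335}{701}$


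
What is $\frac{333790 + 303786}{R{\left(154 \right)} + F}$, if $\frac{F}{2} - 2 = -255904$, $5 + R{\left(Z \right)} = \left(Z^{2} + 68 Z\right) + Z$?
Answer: $- \frac{637576}{477467} \approx -1.3353$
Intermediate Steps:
$R{\left(Z \right)} = -5 + Z^{2} + 69 Z$ ($R{\left(Z \right)} = -5 + \left(\left(Z^{2} + 68 Z\right) + Z\right) = -5 + \left(Z^{2} + 69 Z\right) = -5 + Z^{2} + 69 Z$)
$F = -511804$ ($F = 4 + 2 \left(-255904\right) = 4 - 511808 = -511804$)
$\frac{333790 + 303786}{R{\left(154 \right)} + F} = \frac{333790 + 303786}{\left(-5 + 154^{2} + 69 \cdot 154\right) - 511804} = \frac{637576}{\left(-5 + 23716 + 10626\right) - 511804} = \frac{637576}{34337 - 511804} = \frac{637576}{-477467} = 637576 \left(- \frac{1}{477467}\right) = - \frac{637576}{477467}$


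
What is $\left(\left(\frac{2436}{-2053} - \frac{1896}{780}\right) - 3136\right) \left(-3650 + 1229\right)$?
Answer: $\frac{1014317252514}{133445} \approx 7.601 \cdot 10^{6}$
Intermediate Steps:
$\left(\left(\frac{2436}{-2053} - \frac{1896}{780}\right) - 3136\right) \left(-3650 + 1229\right) = \left(\left(2436 \left(- \frac{1}{2053}\right) - \frac{158}{65}\right) - 3136\right) \left(-2421\right) = \left(\left(- \frac{2436}{2053} - \frac{158}{65}\right) - 3136\right) \left(-2421\right) = \left(- \frac{482714}{133445} - 3136\right) \left(-2421\right) = \left(- \frac{418966234}{133445}\right) \left(-2421\right) = \frac{1014317252514}{133445}$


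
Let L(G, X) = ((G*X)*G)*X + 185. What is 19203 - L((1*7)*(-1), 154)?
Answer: -1143066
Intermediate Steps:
L(G, X) = 185 + G**2*X**2 (L(G, X) = (X*G**2)*X + 185 = G**2*X**2 + 185 = 185 + G**2*X**2)
19203 - L((1*7)*(-1), 154) = 19203 - (185 + ((1*7)*(-1))**2*154**2) = 19203 - (185 + (7*(-1))**2*23716) = 19203 - (185 + (-7)**2*23716) = 19203 - (185 + 49*23716) = 19203 - (185 + 1162084) = 19203 - 1*1162269 = 19203 - 1162269 = -1143066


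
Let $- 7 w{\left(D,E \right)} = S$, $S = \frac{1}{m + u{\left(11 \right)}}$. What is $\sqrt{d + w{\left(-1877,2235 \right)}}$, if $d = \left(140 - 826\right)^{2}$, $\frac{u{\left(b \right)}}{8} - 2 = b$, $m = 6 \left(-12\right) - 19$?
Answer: $\frac{\sqrt{3897005385}}{91} \approx 686.0$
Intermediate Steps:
$m = -91$ ($m = -72 - 19 = -91$)
$u{\left(b \right)} = 16 + 8 b$
$S = \frac{1}{13}$ ($S = \frac{1}{-91 + \left(16 + 8 \cdot 11\right)} = \frac{1}{-91 + \left(16 + 88\right)} = \frac{1}{-91 + 104} = \frac{1}{13} \approx 0.076923$)
$w{\left(D,E \right)} = - \frac{1}{91}$ ($w{\left(D,E \right)} = \left(- \frac{1}{7}\right) \frac{1}{13} = - \frac{1}{91}$)
$d = 470596$ ($d = \left(-686\right)^{2} = 470596$)
$\sqrt{d + w{\left(-1877,2235 \right)}} = \sqrt{470596 - \frac{1}{91}} = \sqrt{\frac{42824235}{91}} = \frac{\sqrt{3897005385}}{91}$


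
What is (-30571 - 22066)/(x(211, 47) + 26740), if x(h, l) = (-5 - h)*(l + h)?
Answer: 52637/28988 ≈ 1.8158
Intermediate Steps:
x(h, l) = (-5 - h)*(h + l)
(-30571 - 22066)/(x(211, 47) + 26740) = (-30571 - 22066)/((-1*211² - 5*211 - 5*47 - 1*211*47) + 26740) = -52637/((-1*44521 - 1055 - 235 - 9917) + 26740) = -52637/((-44521 - 1055 - 235 - 9917) + 26740) = -52637/(-55728 + 26740) = -52637/(-28988) = -52637*(-1/28988) = 52637/28988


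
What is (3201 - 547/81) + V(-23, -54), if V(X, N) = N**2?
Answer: 494930/81 ≈ 6110.3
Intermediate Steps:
(3201 - 547/81) + V(-23, -54) = (3201 - 547/81) + (-54)**2 = (3201 - 547*1/81) + 2916 = (3201 - 547/81) + 2916 = 258734/81 + 2916 = 494930/81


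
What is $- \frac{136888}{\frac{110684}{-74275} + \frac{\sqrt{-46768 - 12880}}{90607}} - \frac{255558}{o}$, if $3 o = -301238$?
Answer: $\frac{86973750156030437680340165483}{946791590447451470617371} + \frac{68424628849675285000 i \sqrt{233}}{6286003694404102209} \approx 91862.0 + 166.16 i$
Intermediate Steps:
$o = - \frac{301238}{3}$ ($o = \frac{1}{3} \left(-301238\right) = - \frac{301238}{3} \approx -1.0041 \cdot 10^{5}$)
$- \frac{136888}{\frac{110684}{-74275} + \frac{\sqrt{-46768 - 12880}}{90607}} - \frac{255558}{o} = - \frac{136888}{\frac{110684}{-74275} + \frac{\sqrt{-46768 - 12880}}{90607}} - \frac{255558}{- \frac{301238}{3}} = - \frac{136888}{110684 \left(- \frac{1}{74275}\right) + \sqrt{-59648} \cdot \frac{1}{90607}} - - \frac{383337}{150619} = - \frac{136888}{- \frac{110684}{74275} + 16 i \sqrt{233} \cdot \frac{1}{90607}} + \frac{383337}{150619} = - \frac{136888}{- \frac{110684}{74275} + \frac{16 i \sqrt{233}}{90607}} + \frac{383337}{150619} = \frac{383337}{150619} - \frac{136888}{- \frac{110684}{74275} + \frac{16 i \sqrt{233}}{90607}}$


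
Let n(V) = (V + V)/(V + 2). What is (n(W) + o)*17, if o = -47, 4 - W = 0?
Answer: -2329/3 ≈ -776.33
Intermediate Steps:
W = 4 (W = 4 - 1*0 = 4 + 0 = 4)
n(V) = 2*V/(2 + V) (n(V) = (2*V)/(2 + V) = 2*V/(2 + V))
(n(W) + o)*17 = (2*4/(2 + 4) - 47)*17 = (2*4/6 - 47)*17 = (2*4*(⅙) - 47)*17 = (4/3 - 47)*17 = -137/3*17 = -2329/3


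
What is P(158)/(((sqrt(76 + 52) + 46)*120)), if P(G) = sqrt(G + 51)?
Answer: -sqrt(418)/29820 + 23*sqrt(209)/119280 ≈ 0.0021020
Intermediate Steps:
P(G) = sqrt(51 + G)
P(158)/(((sqrt(76 + 52) + 46)*120)) = sqrt(51 + 158)/(((sqrt(76 + 52) + 46)*120)) = sqrt(209)/(((sqrt(128) + 46)*120)) = sqrt(209)/(((8*sqrt(2) + 46)*120)) = sqrt(209)/(((46 + 8*sqrt(2))*120)) = sqrt(209)/(5520 + 960*sqrt(2))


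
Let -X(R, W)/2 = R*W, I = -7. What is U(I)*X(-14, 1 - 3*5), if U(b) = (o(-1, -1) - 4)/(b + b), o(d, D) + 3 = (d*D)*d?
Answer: -224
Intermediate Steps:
o(d, D) = -3 + D*d**2 (o(d, D) = -3 + (d*D)*d = -3 + (D*d)*d = -3 + D*d**2)
U(b) = -4/b (U(b) = ((-3 - 1*(-1)**2) - 4)/(b + b) = ((-3 - 1*1) - 4)/((2*b)) = ((-3 - 1) - 4)*(1/(2*b)) = (-4 - 4)*(1/(2*b)) = -4/b)
X(R, W) = -2*R*W
U(I)*X(-14, 1 - 3*5) = (-4/(-7))*(-2*(-14)*(1 - 3*5)) = (-4*(-1/7))*(-2*(-14)*(1 - 15)) = 4*(-2*(-14)*(-14))/7 = (4/7)*(-392) = -224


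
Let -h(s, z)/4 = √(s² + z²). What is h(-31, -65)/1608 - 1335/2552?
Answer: -1335/2552 - √5186/402 ≈ -0.70226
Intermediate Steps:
h(s, z) = -4*√(s² + z²)
h(-31, -65)/1608 - 1335/2552 = -4*√((-31)² + (-65)²)/1608 - 1335/2552 = -4*√(961 + 4225)*(1/1608) - 1335*1/2552 = -4*√5186*(1/1608) - 1335/2552 = -√5186/402 - 1335/2552 = -1335/2552 - √5186/402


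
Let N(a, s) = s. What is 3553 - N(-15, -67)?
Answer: 3620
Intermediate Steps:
3553 - N(-15, -67) = 3553 - 1*(-67) = 3553 + 67 = 3620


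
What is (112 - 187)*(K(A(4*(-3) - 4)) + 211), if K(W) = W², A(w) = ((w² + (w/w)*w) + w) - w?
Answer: -4335825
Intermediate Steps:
A(w) = w + w² (A(w) = ((w² + 1*w) + w) - w = ((w² + w) + w) - w = ((w + w²) + w) - w = (w² + 2*w) - w = w + w²)
(112 - 187)*(K(A(4*(-3) - 4)) + 211) = (112 - 187)*(((4*(-3) - 4)*(1 + (4*(-3) - 4)))² + 211) = -75*(((-12 - 4)*(1 + (-12 - 4)))² + 211) = -75*((-16*(1 - 16))² + 211) = -75*((-16*(-15))² + 211) = -75*(240² + 211) = -75*(57600 + 211) = -75*57811 = -4335825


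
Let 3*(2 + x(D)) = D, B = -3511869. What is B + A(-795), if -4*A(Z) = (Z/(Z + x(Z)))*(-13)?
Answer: -4972803059/1416 ≈ -3.5119e+6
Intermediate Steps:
x(D) = -2 + D/3
A(Z) = 13*Z/(4*(-2 + 4*Z/3)) (A(Z) = -Z/(Z + (-2 + Z/3))*(-13)/4 = -Z/(-2 + 4*Z/3)*(-13)/4 = -(-13)*Z/(4*(-2 + 4*Z/3)) = 13*Z/(4*(-2 + 4*Z/3)))
B + A(-795) = -3511869 + (39/8)*(-795)/(-3 + 2*(-795)) = -3511869 + (39/8)*(-795)/(-3 - 1590) = -3511869 + (39/8)*(-795)/(-1593) = -3511869 + (39/8)*(-795)*(-1/1593) = -3511869 + 3445/1416 = -4972803059/1416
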